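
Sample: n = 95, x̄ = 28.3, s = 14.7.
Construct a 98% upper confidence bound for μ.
μ ≤ 31.44

Upper bound (one-sided):
t* = 2.083 (one-sided for 98%)
Upper bound = x̄ + t* · s/√n = 28.3 + 2.083 · 14.7/√95 = 31.44

We are 98% confident that μ ≤ 31.44.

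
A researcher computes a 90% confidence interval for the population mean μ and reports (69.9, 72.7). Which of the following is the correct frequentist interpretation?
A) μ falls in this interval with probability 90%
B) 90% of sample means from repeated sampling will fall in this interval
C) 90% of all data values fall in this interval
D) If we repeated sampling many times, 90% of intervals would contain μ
D

A) Wrong — μ is fixed; the randomness lives in the interval, not in μ.
B) Wrong — coverage applies to intervals containing μ, not to future x̄ values.
C) Wrong — a CI is about the parameter μ, not individual data values.
D) Correct — this is the frequentist long-run coverage interpretation.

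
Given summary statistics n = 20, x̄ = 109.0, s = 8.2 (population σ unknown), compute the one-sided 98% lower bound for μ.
μ ≥ 104.96

Lower bound (one-sided):
t* = 2.205 (one-sided for 98%)
Lower bound = x̄ - t* · s/√n = 109.0 - 2.205 · 8.2/√20 = 104.96

We are 98% confident that μ ≥ 104.96.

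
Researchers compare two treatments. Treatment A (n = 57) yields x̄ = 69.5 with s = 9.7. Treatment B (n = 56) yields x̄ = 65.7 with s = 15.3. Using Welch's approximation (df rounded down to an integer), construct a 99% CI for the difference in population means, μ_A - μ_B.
(-2.55, 10.15)

Difference: x̄₁ - x̄₂ = 3.80
SE = √(s₁²/n₁ + s₂²/n₂) = √(9.7²/57 + 15.3²/56) = 2.4147
df = 92.80 → 92 (Welch–Satterthwaite, rounded down)
t* = 2.630

CI: 3.80 ± 2.630 · 2.4147 = 3.80 ± 6.35 = (-2.55, 10.15)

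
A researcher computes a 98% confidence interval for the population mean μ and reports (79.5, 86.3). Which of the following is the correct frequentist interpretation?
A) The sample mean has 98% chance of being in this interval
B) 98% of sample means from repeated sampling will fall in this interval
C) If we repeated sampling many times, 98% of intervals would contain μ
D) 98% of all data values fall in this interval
C

A) Wrong — x̄ is observed and sits in the interval by construction.
B) Wrong — coverage applies to intervals containing μ, not to future x̄ values.
C) Correct — this is the frequentist long-run coverage interpretation.
D) Wrong — a CI is about the parameter μ, not individual data values.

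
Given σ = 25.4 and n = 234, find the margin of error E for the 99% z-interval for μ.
Margin of error = 4.28

Margin of error = z* · σ/√n
= 2.576 · 25.4/√234
= 2.576 · 25.4/15.2971
= 4.28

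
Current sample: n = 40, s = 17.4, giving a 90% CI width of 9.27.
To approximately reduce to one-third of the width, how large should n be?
n ≈ 360

CI width ∝ 1/√n
To reduce width by factor 3, need √n to grow by 3 → need 3² = 9 times as many samples.

Current: n = 40, width = 9.27
New: n = 360, width ≈ 3.02

Width reduced by factor of 9.27/3.02 = 3.07.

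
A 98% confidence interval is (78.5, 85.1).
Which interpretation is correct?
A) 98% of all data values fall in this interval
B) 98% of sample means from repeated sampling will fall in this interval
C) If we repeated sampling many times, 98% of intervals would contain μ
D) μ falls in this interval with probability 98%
C

A) Wrong — a CI is about the parameter μ, not individual data values.
B) Wrong — coverage applies to intervals containing μ, not to future x̄ values.
C) Correct — this is the frequentist long-run coverage interpretation.
D) Wrong — μ is fixed; the randomness lives in the interval, not in μ.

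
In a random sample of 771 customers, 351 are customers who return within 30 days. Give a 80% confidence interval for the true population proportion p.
(0.432, 0.478)

Proportion CI:
p̂ = 351/771 = 0.45525
SE = √(p̂(1-p̂)/n) = √(0.45525 · 0.54475 / 771) = 0.01793

z* = 1.282
Margin = z* · SE = 1.282 · 0.01793 = 0.0230

CI: 0.45525 ± 0.0230 = (0.432, 0.478)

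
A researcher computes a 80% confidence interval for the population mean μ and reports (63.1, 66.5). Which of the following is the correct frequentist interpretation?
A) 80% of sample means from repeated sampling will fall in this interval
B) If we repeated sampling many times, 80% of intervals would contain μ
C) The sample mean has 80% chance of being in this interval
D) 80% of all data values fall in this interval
B

A) Wrong — coverage applies to intervals containing μ, not to future x̄ values.
B) Correct — this is the frequentist long-run coverage interpretation.
C) Wrong — x̄ is observed and sits in the interval by construction.
D) Wrong — a CI is about the parameter μ, not individual data values.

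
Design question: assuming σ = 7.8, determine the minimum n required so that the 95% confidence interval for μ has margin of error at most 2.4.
n ≥ 41

For margin E ≤ 2.4:
n ≥ (z* · σ / E)²
n ≥ (1.960 · 7.8 / 2.4)²
n ≥ 40.58

Minimum n = 41 (rounding up)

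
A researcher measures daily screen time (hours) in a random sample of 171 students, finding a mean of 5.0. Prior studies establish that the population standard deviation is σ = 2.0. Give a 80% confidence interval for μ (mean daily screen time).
(4.80, 5.20)

z-interval (σ known):
z* = 1.282 for 80% confidence

Margin of error = z* · σ/√n = 1.282 · 2.0/√171 = 0.20

CI: (5.0 - 0.20, 5.0 + 0.20) = (4.80, 5.20)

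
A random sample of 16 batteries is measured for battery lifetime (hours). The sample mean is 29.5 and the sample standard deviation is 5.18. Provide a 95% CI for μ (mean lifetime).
(26.74, 32.26)

t-interval (σ unknown):
df = n - 1 = 15
t* = 2.131 for 95% confidence

Margin of error = t* · s/√n = 2.131 · 5.18/√16 = 2.76

CI: (26.74, 32.26)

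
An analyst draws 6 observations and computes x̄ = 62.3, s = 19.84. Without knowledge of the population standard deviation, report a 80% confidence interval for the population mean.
(50.34, 74.26)

t-interval (σ unknown):
df = n - 1 = 5
t* = 1.476 for 80% confidence

Margin of error = t* · s/√n = 1.476 · 19.84/√6 = 11.96

CI: (50.34, 74.26)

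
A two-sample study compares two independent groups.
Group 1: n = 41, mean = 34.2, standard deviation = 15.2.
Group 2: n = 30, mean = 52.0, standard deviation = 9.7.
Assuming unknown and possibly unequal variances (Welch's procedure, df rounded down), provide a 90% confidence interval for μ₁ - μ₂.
(-22.74, -12.86)

Difference: x̄₁ - x̄₂ = -17.80
SE = √(s₁²/n₁ + s₂²/n₂) = √(15.2²/41 + 9.7²/30) = 2.9617
df = 67.90 → 67 (Welch–Satterthwaite, rounded down)
t* = 1.668

CI: -17.80 ± 1.668 · 2.9617 = -17.80 ± 4.94 = (-22.74, -12.86)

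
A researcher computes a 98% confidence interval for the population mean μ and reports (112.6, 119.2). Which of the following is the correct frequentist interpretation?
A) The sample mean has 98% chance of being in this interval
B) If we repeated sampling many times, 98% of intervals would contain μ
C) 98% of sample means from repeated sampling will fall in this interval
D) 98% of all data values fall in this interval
B

A) Wrong — x̄ is observed and sits in the interval by construction.
B) Correct — this is the frequentist long-run coverage interpretation.
C) Wrong — coverage applies to intervals containing μ, not to future x̄ values.
D) Wrong — a CI is about the parameter μ, not individual data values.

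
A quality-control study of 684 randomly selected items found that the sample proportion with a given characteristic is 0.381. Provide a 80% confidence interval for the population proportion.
(0.357, 0.405)

Proportion CI:
SE = √(p̂(1-p̂)/n) = √(0.381 · 0.619 / 684) = 0.01857

z* = 1.282
Margin = z* · SE = 1.282 · 0.01857 = 0.0238

CI: 0.381 ± 0.0238 = (0.357, 0.405)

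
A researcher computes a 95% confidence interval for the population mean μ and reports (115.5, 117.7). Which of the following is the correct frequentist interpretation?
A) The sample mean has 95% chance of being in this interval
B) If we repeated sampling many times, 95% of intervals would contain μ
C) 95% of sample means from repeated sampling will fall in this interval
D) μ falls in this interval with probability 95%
B

A) Wrong — x̄ is observed and sits in the interval by construction.
B) Correct — this is the frequentist long-run coverage interpretation.
C) Wrong — coverage applies to intervals containing μ, not to future x̄ values.
D) Wrong — μ is fixed; the randomness lives in the interval, not in μ.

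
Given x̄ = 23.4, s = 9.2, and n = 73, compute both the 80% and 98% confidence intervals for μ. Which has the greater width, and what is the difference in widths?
98% CI is wider by 2.34

df = 72
80% CI: t* = 1.293, (22.01, 24.79), width = 2 · t* · s/√n = 2.78
98% CI: t* = 2.379, (20.84, 25.96), width = 2 · t* · s/√n = 5.12

The 98% CI is wider by 5.12 - 2.78 = 2.34.
Higher confidence requires a wider interval.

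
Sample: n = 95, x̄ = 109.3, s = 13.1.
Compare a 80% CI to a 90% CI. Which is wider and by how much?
90% CI is wider by 0.99

df = 94
80% CI: t* = 1.291, (107.56, 111.04), width = 2 · t* · s/√n = 3.47
90% CI: t* = 1.661, (107.07, 111.53), width = 2 · t* · s/√n = 4.46

The 90% CI is wider by 4.46 - 3.47 = 0.99.
Higher confidence requires a wider interval.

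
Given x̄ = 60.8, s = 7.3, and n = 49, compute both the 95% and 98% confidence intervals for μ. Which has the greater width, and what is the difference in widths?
98% CI is wider by 0.83

df = 48
95% CI: t* = 2.011, (58.70, 62.90), width = 2 · t* · s/√n = 4.19
98% CI: t* = 2.407, (58.29, 63.31), width = 2 · t* · s/√n = 5.02

The 98% CI is wider by 5.02 - 4.19 = 0.83.
Higher confidence requires a wider interval.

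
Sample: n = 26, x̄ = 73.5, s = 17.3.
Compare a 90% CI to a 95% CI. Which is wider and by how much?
95% CI is wider by 2.39

df = 25
90% CI: t* = 1.708, (67.71, 79.29), width = 2 · t* · s/√n = 11.59
95% CI: t* = 2.060, (66.51, 80.49), width = 2 · t* · s/√n = 13.98

The 95% CI is wider by 13.98 - 11.59 = 2.39.
Higher confidence requires a wider interval.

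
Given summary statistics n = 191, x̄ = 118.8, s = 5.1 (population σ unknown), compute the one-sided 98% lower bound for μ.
μ ≥ 118.04

Lower bound (one-sided):
t* = 2.068 (one-sided for 98%)
Lower bound = x̄ - t* · s/√n = 118.8 - 2.068 · 5.1/√191 = 118.04

We are 98% confident that μ ≥ 118.04.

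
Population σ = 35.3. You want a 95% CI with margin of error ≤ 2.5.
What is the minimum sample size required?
n ≥ 766

For margin E ≤ 2.5:
n ≥ (z* · σ / E)²
n ≥ (1.960 · 35.3 / 2.5)²
n ≥ 765.92

Minimum n = 766 (rounding up)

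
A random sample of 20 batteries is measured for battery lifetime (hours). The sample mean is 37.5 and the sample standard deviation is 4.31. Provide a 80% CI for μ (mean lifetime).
(36.22, 38.78)

t-interval (σ unknown):
df = n - 1 = 19
t* = 1.328 for 80% confidence

Margin of error = t* · s/√n = 1.328 · 4.31/√20 = 1.28

CI: (36.22, 38.78)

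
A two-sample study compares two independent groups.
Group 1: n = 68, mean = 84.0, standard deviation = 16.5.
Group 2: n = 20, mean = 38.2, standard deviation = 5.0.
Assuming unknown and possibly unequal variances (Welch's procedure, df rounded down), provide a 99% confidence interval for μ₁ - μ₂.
(39.76, 51.84)

Difference: x̄₁ - x̄₂ = 45.80
SE = √(s₁²/n₁ + s₂²/n₂) = √(16.5²/68 + 5.0²/20) = 2.2921
df = 85.86 → 85 (Welch–Satterthwaite, rounded down)
t* = 2.635

CI: 45.80 ± 2.635 · 2.2921 = 45.80 ± 6.04 = (39.76, 51.84)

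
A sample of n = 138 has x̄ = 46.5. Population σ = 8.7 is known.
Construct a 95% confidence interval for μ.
(45.05, 47.95)

z-interval (σ known):
z* = 1.960 for 95% confidence

Margin of error = z* · σ/√n = 1.960 · 8.7/√138 = 1.45

CI: (46.5 - 1.45, 46.5 + 1.45) = (45.05, 47.95)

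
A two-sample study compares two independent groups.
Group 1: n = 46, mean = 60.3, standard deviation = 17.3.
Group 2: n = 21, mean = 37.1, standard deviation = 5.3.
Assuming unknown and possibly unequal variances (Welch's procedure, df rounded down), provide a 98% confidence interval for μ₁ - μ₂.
(16.50, 29.90)

Difference: x̄₁ - x̄₂ = 23.20
SE = √(s₁²/n₁ + s₂²/n₂) = √(17.3²/46 + 5.3²/21) = 2.8007
df = 59.73 → 59 (Welch–Satterthwaite, rounded down)
t* = 2.391

CI: 23.20 ± 2.391 · 2.8007 = 23.20 ± 6.70 = (16.50, 29.90)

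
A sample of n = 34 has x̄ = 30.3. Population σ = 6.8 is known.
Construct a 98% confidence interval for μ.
(27.59, 33.01)

z-interval (σ known):
z* = 2.326 for 98% confidence

Margin of error = z* · σ/√n = 2.326 · 6.8/√34 = 2.71

CI: (30.3 - 2.71, 30.3 + 2.71) = (27.59, 33.01)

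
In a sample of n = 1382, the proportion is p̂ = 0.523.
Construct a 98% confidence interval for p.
(0.492, 0.554)

Proportion CI:
SE = √(p̂(1-p̂)/n) = √(0.523 · 0.477 / 1382) = 0.01344

z* = 2.326
Margin = z* · SE = 2.326 · 0.01344 = 0.0313

CI: 0.523 ± 0.0313 = (0.492, 0.554)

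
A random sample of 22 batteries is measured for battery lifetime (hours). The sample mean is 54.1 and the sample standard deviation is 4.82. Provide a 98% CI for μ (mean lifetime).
(51.51, 56.69)

t-interval (σ unknown):
df = n - 1 = 21
t* = 2.518 for 98% confidence

Margin of error = t* · s/√n = 2.518 · 4.82/√22 = 2.59

CI: (51.51, 56.69)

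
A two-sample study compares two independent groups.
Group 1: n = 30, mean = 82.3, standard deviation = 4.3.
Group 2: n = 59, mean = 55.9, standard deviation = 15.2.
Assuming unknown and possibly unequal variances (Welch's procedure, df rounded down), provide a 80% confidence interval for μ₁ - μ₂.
(23.65, 29.15)

Difference: x̄₁ - x̄₂ = 26.40
SE = √(s₁²/n₁ + s₂²/n₂) = √(4.3²/30 + 15.2²/59) = 2.1289
df = 74.03 → 74 (Welch–Satterthwaite, rounded down)
t* = 1.293

CI: 26.40 ± 1.293 · 2.1289 = 26.40 ± 2.75 = (23.65, 29.15)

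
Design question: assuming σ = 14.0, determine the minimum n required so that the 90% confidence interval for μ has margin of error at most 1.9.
n ≥ 147

For margin E ≤ 1.9:
n ≥ (z* · σ / E)²
n ≥ (1.645 · 14.0 / 1.9)²
n ≥ 146.92

Minimum n = 147 (rounding up)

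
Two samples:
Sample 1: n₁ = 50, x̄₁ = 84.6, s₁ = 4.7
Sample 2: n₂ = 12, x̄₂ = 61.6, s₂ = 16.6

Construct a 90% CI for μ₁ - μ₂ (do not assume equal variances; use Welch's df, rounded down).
(14.31, 31.69)

Difference: x̄₁ - x̄₂ = 23.00
SE = √(s₁²/n₁ + s₂²/n₂) = √(4.7²/50 + 16.6²/12) = 4.8379
df = 11.43 → 11 (Welch–Satterthwaite, rounded down)
t* = 1.796

CI: 23.00 ± 1.796 · 4.8379 = 23.00 ± 8.69 = (14.31, 31.69)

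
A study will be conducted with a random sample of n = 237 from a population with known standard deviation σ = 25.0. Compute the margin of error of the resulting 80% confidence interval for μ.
Margin of error = 2.08

Margin of error = z* · σ/√n
= 1.282 · 25.0/√237
= 1.282 · 25.0/15.3948
= 2.08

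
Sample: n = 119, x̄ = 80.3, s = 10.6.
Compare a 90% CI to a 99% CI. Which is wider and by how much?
99% CI is wider by 1.87

df = 118
90% CI: t* = 1.658, (78.69, 81.91), width = 2 · t* · s/√n = 3.22
99% CI: t* = 2.618, (77.76, 82.84), width = 2 · t* · s/√n = 5.09

The 99% CI is wider by 5.09 - 3.22 = 1.87.
Higher confidence requires a wider interval.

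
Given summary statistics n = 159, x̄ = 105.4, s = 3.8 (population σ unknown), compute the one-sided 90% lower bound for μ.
μ ≥ 105.01

Lower bound (one-sided):
t* = 1.287 (one-sided for 90%)
Lower bound = x̄ - t* · s/√n = 105.4 - 1.287 · 3.8/√159 = 105.01

We are 90% confident that μ ≥ 105.01.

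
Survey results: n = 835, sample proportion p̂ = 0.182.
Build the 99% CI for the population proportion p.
(0.148, 0.216)

Proportion CI:
SE = √(p̂(1-p̂)/n) = √(0.182 · 0.818 / 835) = 0.01335

z* = 2.576
Margin = z* · SE = 2.576 · 0.01335 = 0.0344

CI: 0.182 ± 0.0344 = (0.148, 0.216)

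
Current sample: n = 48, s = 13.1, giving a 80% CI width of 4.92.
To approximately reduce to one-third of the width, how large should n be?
n ≈ 432

CI width ∝ 1/√n
To reduce width by factor 3, need √n to grow by 3 → need 3² = 9 times as many samples.

Current: n = 48, width = 4.92
New: n = 432, width ≈ 1.62

Width reduced by factor of 4.92/1.62 = 3.04.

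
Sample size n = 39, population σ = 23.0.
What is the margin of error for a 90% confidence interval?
Margin of error = 6.06

Margin of error = z* · σ/√n
= 1.645 · 23.0/√39
= 1.645 · 23.0/6.2450
= 6.06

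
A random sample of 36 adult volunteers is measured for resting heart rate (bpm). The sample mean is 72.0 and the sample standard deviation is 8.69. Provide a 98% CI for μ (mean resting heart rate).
(68.47, 75.53)

t-interval (σ unknown):
df = n - 1 = 35
t* = 2.438 for 98% confidence

Margin of error = t* · s/√n = 2.438 · 8.69/√36 = 3.53

CI: (68.47, 75.53)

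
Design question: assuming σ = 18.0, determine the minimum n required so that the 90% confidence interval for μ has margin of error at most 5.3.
n ≥ 32

For margin E ≤ 5.3:
n ≥ (z* · σ / E)²
n ≥ (1.645 · 18.0 / 5.3)²
n ≥ 31.21

Minimum n = 32 (rounding up)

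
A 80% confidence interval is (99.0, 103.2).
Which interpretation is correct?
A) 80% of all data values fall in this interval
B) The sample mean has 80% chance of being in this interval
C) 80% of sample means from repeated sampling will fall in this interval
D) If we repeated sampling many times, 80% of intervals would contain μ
D

A) Wrong — a CI is about the parameter μ, not individual data values.
B) Wrong — x̄ is observed and sits in the interval by construction.
C) Wrong — coverage applies to intervals containing μ, not to future x̄ values.
D) Correct — this is the frequentist long-run coverage interpretation.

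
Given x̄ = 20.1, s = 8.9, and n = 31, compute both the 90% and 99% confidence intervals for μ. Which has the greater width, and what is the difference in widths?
99% CI is wider by 3.36

df = 30
90% CI: t* = 1.697, (17.39, 22.81), width = 2 · t* · s/√n = 5.43
99% CI: t* = 2.750, (15.70, 24.50), width = 2 · t* · s/√n = 8.79

The 99% CI is wider by 8.79 - 5.43 = 3.36.
Higher confidence requires a wider interval.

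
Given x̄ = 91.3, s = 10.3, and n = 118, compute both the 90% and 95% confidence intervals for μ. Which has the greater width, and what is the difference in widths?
95% CI is wider by 0.61

df = 117
90% CI: t* = 1.658, (89.73, 92.87), width = 2 · t* · s/√n = 3.14
95% CI: t* = 1.980, (89.42, 93.18), width = 2 · t* · s/√n = 3.75

The 95% CI is wider by 3.75 - 3.14 = 0.61.
Higher confidence requires a wider interval.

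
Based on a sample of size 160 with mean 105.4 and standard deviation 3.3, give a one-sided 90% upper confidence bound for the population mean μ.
μ ≤ 105.74

Upper bound (one-sided):
t* = 1.287 (one-sided for 90%)
Upper bound = x̄ + t* · s/√n = 105.4 + 1.287 · 3.3/√160 = 105.74

We are 90% confident that μ ≤ 105.74.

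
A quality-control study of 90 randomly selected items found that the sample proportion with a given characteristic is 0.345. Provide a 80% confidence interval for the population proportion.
(0.281, 0.409)

Proportion CI:
SE = √(p̂(1-p̂)/n) = √(0.345 · 0.655 / 90) = 0.05011

z* = 1.282
Margin = z* · SE = 1.282 · 0.05011 = 0.0642

CI: 0.345 ± 0.0642 = (0.281, 0.409)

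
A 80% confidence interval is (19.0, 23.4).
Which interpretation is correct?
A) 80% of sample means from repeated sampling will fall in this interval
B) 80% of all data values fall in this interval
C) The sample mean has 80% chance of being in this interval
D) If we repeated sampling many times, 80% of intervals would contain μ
D

A) Wrong — coverage applies to intervals containing μ, not to future x̄ values.
B) Wrong — a CI is about the parameter μ, not individual data values.
C) Wrong — x̄ is observed and sits in the interval by construction.
D) Correct — this is the frequentist long-run coverage interpretation.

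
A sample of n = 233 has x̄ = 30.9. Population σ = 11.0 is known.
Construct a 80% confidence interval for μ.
(29.98, 31.82)

z-interval (σ known):
z* = 1.282 for 80% confidence

Margin of error = z* · σ/√n = 1.282 · 11.0/√233 = 0.92

CI: (30.9 - 0.92, 30.9 + 0.92) = (29.98, 31.82)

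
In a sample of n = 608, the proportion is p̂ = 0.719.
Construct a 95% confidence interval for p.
(0.683, 0.755)

Proportion CI:
SE = √(p̂(1-p̂)/n) = √(0.719 · 0.281 / 608) = 0.01823

z* = 1.960
Margin = z* · SE = 1.960 · 0.01823 = 0.0357

CI: 0.719 ± 0.0357 = (0.683, 0.755)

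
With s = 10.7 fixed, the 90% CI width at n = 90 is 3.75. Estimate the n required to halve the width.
n ≈ 360

CI width ∝ 1/√n
To reduce width by factor 2, need √n to grow by 2 → need 2² = 4 times as many samples.

Current: n = 90, width = 3.75
New: n = 360, width ≈ 1.86

Width reduced by factor of 3.75/1.86 = 2.02.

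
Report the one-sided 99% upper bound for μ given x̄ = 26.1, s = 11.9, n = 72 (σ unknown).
μ ≤ 29.44

Upper bound (one-sided):
t* = 2.380 (one-sided for 99%)
Upper bound = x̄ + t* · s/√n = 26.1 + 2.380 · 11.9/√72 = 29.44

We are 99% confident that μ ≤ 29.44.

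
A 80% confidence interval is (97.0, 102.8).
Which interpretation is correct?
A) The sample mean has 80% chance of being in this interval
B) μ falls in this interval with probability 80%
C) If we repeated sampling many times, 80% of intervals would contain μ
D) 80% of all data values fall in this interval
C

A) Wrong — x̄ is observed and sits in the interval by construction.
B) Wrong — μ is fixed; the randomness lives in the interval, not in μ.
C) Correct — this is the frequentist long-run coverage interpretation.
D) Wrong — a CI is about the parameter μ, not individual data values.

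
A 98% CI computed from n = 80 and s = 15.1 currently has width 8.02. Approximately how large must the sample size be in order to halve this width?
n ≈ 320

CI width ∝ 1/√n
To reduce width by factor 2, need √n to grow by 2 → need 2² = 4 times as many samples.

Current: n = 80, width = 8.02
New: n = 320, width ≈ 3.95

Width reduced by factor of 8.02/3.95 = 2.03.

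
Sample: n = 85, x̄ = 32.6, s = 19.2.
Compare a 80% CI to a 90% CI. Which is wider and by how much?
90% CI is wider by 1.55

df = 84
80% CI: t* = 1.292, (29.91, 35.29), width = 2 · t* · s/√n = 5.38
90% CI: t* = 1.663, (29.14, 36.06), width = 2 · t* · s/√n = 6.93

The 90% CI is wider by 6.93 - 5.38 = 1.55.
Higher confidence requires a wider interval.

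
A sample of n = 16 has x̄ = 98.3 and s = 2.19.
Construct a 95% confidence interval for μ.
(97.13, 99.47)

t-interval (σ unknown):
df = n - 1 = 15
t* = 2.131 for 95% confidence

Margin of error = t* · s/√n = 2.131 · 2.19/√16 = 1.17

CI: (97.13, 99.47)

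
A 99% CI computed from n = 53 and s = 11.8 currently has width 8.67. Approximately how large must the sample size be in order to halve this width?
n ≈ 212

CI width ∝ 1/√n
To reduce width by factor 2, need √n to grow by 2 → need 2² = 4 times as many samples.

Current: n = 53, width = 8.67
New: n = 212, width ≈ 4.21

Width reduced by factor of 8.67/4.21 = 2.06.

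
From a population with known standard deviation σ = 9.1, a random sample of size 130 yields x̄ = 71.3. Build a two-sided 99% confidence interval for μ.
(69.24, 73.36)

z-interval (σ known):
z* = 2.576 for 99% confidence

Margin of error = z* · σ/√n = 2.576 · 9.1/√130 = 2.06

CI: (71.3 - 2.06, 71.3 + 2.06) = (69.24, 73.36)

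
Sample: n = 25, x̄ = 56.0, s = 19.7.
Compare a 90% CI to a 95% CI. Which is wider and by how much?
95% CI is wider by 2.78

df = 24
90% CI: t* = 1.711, (49.26, 62.74), width = 2 · t* · s/√n = 13.48
95% CI: t* = 2.064, (47.87, 64.13), width = 2 · t* · s/√n = 16.26

The 95% CI is wider by 16.26 - 13.48 = 2.78.
Higher confidence requires a wider interval.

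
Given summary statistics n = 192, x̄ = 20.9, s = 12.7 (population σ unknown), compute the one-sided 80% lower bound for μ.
μ ≥ 20.13

Lower bound (one-sided):
t* = 0.844 (one-sided for 80%)
Lower bound = x̄ - t* · s/√n = 20.9 - 0.844 · 12.7/√192 = 20.13

We are 80% confident that μ ≥ 20.13.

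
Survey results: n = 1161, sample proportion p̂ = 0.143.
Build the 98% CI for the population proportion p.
(0.119, 0.167)

Proportion CI:
SE = √(p̂(1-p̂)/n) = √(0.143 · 0.857 / 1161) = 0.01027

z* = 2.326
Margin = z* · SE = 2.326 · 0.01027 = 0.0239

CI: 0.143 ± 0.0239 = (0.119, 0.167)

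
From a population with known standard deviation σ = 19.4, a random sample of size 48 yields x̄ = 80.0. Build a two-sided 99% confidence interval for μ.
(72.79, 87.21)

z-interval (σ known):
z* = 2.576 for 99% confidence

Margin of error = z* · σ/√n = 2.576 · 19.4/√48 = 7.21

CI: (80.0 - 7.21, 80.0 + 7.21) = (72.79, 87.21)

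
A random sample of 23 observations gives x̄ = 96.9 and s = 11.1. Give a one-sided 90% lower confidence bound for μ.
μ ≥ 93.84

Lower bound (one-sided):
t* = 1.321 (one-sided for 90%)
Lower bound = x̄ - t* · s/√n = 96.9 - 1.321 · 11.1/√23 = 93.84

We are 90% confident that μ ≥ 93.84.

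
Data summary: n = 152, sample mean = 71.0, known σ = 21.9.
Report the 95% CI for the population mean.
(67.52, 74.48)

z-interval (σ known):
z* = 1.960 for 95% confidence

Margin of error = z* · σ/√n = 1.960 · 21.9/√152 = 3.48

CI: (71.0 - 3.48, 71.0 + 3.48) = (67.52, 74.48)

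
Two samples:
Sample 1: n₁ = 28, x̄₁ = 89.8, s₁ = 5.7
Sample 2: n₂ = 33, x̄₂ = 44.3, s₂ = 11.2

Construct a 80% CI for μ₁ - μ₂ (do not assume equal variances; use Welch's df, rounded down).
(42.61, 48.39)

Difference: x̄₁ - x̄₂ = 45.50
SE = √(s₁²/n₁ + s₂²/n₂) = √(5.7²/28 + 11.2²/33) = 2.2275
df = 49.10 → 49 (Welch–Satterthwaite, rounded down)
t* = 1.299

CI: 45.50 ± 1.299 · 2.2275 = 45.50 ± 2.89 = (42.61, 48.39)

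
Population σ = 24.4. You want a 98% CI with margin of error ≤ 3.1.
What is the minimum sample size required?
n ≥ 336

For margin E ≤ 3.1:
n ≥ (z* · σ / E)²
n ≥ (2.326 · 24.4 / 3.1)²
n ≥ 335.18

Minimum n = 336 (rounding up)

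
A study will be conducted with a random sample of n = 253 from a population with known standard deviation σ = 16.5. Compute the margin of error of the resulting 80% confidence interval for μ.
Margin of error = 1.33

Margin of error = z* · σ/√n
= 1.282 · 16.5/√253
= 1.282 · 16.5/15.9060
= 1.33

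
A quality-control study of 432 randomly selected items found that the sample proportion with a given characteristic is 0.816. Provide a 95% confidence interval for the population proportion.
(0.779, 0.853)

Proportion CI:
SE = √(p̂(1-p̂)/n) = √(0.816 · 0.184 / 432) = 0.01864

z* = 1.960
Margin = z* · SE = 1.960 · 0.01864 = 0.0365

CI: 0.816 ± 0.0365 = (0.779, 0.853)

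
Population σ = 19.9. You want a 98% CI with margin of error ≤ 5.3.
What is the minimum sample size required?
n ≥ 77

For margin E ≤ 5.3:
n ≥ (z* · σ / E)²
n ≥ (2.326 · 19.9 / 5.3)²
n ≥ 76.27

Minimum n = 77 (rounding up)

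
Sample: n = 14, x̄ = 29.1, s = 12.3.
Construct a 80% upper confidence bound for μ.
μ ≤ 31.96

Upper bound (one-sided):
t* = 0.870 (one-sided for 80%)
Upper bound = x̄ + t* · s/√n = 29.1 + 0.870 · 12.3/√14 = 31.96

We are 80% confident that μ ≤ 31.96.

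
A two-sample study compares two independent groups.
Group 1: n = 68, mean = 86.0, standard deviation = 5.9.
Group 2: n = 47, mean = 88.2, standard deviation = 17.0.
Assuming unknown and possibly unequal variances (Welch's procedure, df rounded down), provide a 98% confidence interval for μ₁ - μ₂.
(-8.39, 3.99)

Difference: x̄₁ - x̄₂ = -2.20
SE = √(s₁²/n₁ + s₂²/n₂) = √(5.9²/68 + 17.0²/47) = 2.5809
df = 53.72 → 53 (Welch–Satterthwaite, rounded down)
t* = 2.399

CI: -2.20 ± 2.399 · 2.5809 = -2.20 ± 6.19 = (-8.39, 3.99)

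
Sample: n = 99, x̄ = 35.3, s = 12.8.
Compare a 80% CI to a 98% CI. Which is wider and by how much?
98% CI is wider by 2.76

df = 98
80% CI: t* = 1.290, (33.64, 36.96), width = 2 · t* · s/√n = 3.32
98% CI: t* = 2.365, (32.26, 38.34), width = 2 · t* · s/√n = 6.08

The 98% CI is wider by 6.08 - 3.32 = 2.76.
Higher confidence requires a wider interval.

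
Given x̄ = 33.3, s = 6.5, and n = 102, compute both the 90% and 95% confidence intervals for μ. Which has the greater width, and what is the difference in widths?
95% CI is wider by 0.41

df = 101
90% CI: t* = 1.660, (32.23, 34.37), width = 2 · t* · s/√n = 2.14
95% CI: t* = 1.984, (32.02, 34.58), width = 2 · t* · s/√n = 2.55

The 95% CI is wider by 2.55 - 2.14 = 0.41.
Higher confidence requires a wider interval.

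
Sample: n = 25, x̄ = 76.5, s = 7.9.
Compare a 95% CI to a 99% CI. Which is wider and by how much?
99% CI is wider by 2.32

df = 24
95% CI: t* = 2.064, (73.24, 79.76), width = 2 · t* · s/√n = 6.52
99% CI: t* = 2.797, (72.08, 80.92), width = 2 · t* · s/√n = 8.84

The 99% CI is wider by 8.84 - 6.52 = 2.32.
Higher confidence requires a wider interval.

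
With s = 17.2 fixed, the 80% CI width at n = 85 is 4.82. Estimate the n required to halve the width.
n ≈ 340

CI width ∝ 1/√n
To reduce width by factor 2, need √n to grow by 2 → need 2² = 4 times as many samples.

Current: n = 85, width = 4.82
New: n = 340, width ≈ 2.40

Width reduced by factor of 4.82/2.40 = 2.01.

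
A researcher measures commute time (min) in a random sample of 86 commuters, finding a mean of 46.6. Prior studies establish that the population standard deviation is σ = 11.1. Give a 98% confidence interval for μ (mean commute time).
(43.82, 49.38)

z-interval (σ known):
z* = 2.326 for 98% confidence

Margin of error = z* · σ/√n = 2.326 · 11.1/√86 = 2.78

CI: (46.6 - 2.78, 46.6 + 2.78) = (43.82, 49.38)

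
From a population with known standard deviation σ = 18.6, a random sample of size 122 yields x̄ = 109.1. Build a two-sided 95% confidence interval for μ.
(105.80, 112.40)

z-interval (σ known):
z* = 1.960 for 95% confidence

Margin of error = z* · σ/√n = 1.960 · 18.6/√122 = 3.30

CI: (109.1 - 3.30, 109.1 + 3.30) = (105.80, 112.40)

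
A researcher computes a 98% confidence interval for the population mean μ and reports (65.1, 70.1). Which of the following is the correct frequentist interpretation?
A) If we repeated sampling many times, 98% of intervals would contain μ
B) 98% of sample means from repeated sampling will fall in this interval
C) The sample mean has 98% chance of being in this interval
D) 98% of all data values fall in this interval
A

A) Correct — this is the frequentist long-run coverage interpretation.
B) Wrong — coverage applies to intervals containing μ, not to future x̄ values.
C) Wrong — x̄ is observed and sits in the interval by construction.
D) Wrong — a CI is about the parameter μ, not individual data values.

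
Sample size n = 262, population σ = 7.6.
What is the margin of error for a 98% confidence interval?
Margin of error = 1.09

Margin of error = z* · σ/√n
= 2.326 · 7.6/√262
= 2.326 · 7.6/16.1864
= 1.09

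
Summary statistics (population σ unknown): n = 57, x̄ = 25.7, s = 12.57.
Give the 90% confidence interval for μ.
(22.91, 28.49)

t-interval (σ unknown):
df = n - 1 = 56
t* = 1.673 for 90% confidence

Margin of error = t* · s/√n = 1.673 · 12.57/√57 = 2.79

CI: (22.91, 28.49)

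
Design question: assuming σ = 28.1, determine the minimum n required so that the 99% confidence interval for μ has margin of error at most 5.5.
n ≥ 174

For margin E ≤ 5.5:
n ≥ (z* · σ / E)²
n ≥ (2.576 · 28.1 / 5.5)²
n ≥ 173.21

Minimum n = 174 (rounding up)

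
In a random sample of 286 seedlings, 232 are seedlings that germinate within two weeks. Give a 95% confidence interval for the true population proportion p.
(0.766, 0.857)

Proportion CI:
p̂ = 232/286 = 0.81119
SE = √(p̂(1-p̂)/n) = √(0.81119 · 0.18881 / 286) = 0.02314

z* = 1.960
Margin = z* · SE = 1.960 · 0.02314 = 0.0454

CI: 0.81119 ± 0.0454 = (0.766, 0.857)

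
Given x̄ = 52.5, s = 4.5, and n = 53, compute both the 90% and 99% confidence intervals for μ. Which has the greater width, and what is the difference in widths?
99% CI is wider by 1.24

df = 52
90% CI: t* = 1.675, (51.46, 53.54), width = 2 · t* · s/√n = 2.07
99% CI: t* = 2.674, (50.85, 54.15), width = 2 · t* · s/√n = 3.31

The 99% CI is wider by 3.31 - 2.07 = 1.24.
Higher confidence requires a wider interval.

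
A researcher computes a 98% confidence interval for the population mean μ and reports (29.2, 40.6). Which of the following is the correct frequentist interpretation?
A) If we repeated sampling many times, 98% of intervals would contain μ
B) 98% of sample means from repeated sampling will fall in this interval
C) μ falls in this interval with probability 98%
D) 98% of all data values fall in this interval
A

A) Correct — this is the frequentist long-run coverage interpretation.
B) Wrong — coverage applies to intervals containing μ, not to future x̄ values.
C) Wrong — μ is fixed; the randomness lives in the interval, not in μ.
D) Wrong — a CI is about the parameter μ, not individual data values.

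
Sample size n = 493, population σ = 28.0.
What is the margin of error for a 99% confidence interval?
Margin of error = 3.25

Margin of error = z* · σ/√n
= 2.576 · 28.0/√493
= 2.576 · 28.0/22.2036
= 3.25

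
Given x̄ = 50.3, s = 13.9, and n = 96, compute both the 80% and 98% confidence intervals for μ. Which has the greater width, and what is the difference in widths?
98% CI is wider by 3.05

df = 95
80% CI: t* = 1.291, (48.47, 52.13), width = 2 · t* · s/√n = 3.66
98% CI: t* = 2.366, (46.94, 53.66), width = 2 · t* · s/√n = 6.71

The 98% CI is wider by 6.71 - 3.66 = 3.05.
Higher confidence requires a wider interval.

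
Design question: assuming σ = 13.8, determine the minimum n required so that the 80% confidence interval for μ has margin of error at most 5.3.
n ≥ 12

For margin E ≤ 5.3:
n ≥ (z* · σ / E)²
n ≥ (1.282 · 13.8 / 5.3)²
n ≥ 11.14

Minimum n = 12 (rounding up)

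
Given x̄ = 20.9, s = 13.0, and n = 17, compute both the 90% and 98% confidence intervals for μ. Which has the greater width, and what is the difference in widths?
98% CI is wider by 5.28

df = 16
90% CI: t* = 1.746, (15.39, 26.41), width = 2 · t* · s/√n = 11.01
98% CI: t* = 2.583, (12.76, 29.04), width = 2 · t* · s/√n = 16.29

The 98% CI is wider by 16.29 - 11.01 = 5.28.
Higher confidence requires a wider interval.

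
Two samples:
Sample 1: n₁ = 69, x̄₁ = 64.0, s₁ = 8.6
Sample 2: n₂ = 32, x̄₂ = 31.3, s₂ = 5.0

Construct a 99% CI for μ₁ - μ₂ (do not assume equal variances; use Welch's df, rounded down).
(29.12, 36.28)

Difference: x̄₁ - x̄₂ = 32.70
SE = √(s₁²/n₁ + s₂²/n₂) = √(8.6²/69 + 5.0²/32) = 1.3613
df = 93.87 → 93 (Welch–Satterthwaite, rounded down)
t* = 2.630

CI: 32.70 ± 2.630 · 1.3613 = 32.70 ± 3.58 = (29.12, 36.28)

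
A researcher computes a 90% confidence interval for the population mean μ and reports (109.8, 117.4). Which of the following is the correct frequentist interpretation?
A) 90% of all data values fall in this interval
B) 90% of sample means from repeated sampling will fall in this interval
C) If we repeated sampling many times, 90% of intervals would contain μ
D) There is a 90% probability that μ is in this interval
C

A) Wrong — a CI is about the parameter μ, not individual data values.
B) Wrong — coverage applies to intervals containing μ, not to future x̄ values.
C) Correct — this is the frequentist long-run coverage interpretation.
D) Wrong — μ is fixed; the randomness lives in the interval, not in μ.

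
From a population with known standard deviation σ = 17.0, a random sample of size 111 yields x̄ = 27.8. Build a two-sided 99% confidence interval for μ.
(23.64, 31.96)

z-interval (σ known):
z* = 2.576 for 99% confidence

Margin of error = z* · σ/√n = 2.576 · 17.0/√111 = 4.16

CI: (27.8 - 4.16, 27.8 + 4.16) = (23.64, 31.96)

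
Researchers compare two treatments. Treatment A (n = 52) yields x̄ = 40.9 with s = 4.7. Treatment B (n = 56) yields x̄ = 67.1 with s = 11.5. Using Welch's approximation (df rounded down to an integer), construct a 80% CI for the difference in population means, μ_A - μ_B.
(-28.36, -24.04)

Difference: x̄₁ - x̄₂ = -26.20
SE = √(s₁²/n₁ + s₂²/n₂) = √(4.7²/52 + 11.5²/56) = 1.6693
df = 73.98 → 73 (Welch–Satterthwaite, rounded down)
t* = 1.293

CI: -26.20 ± 1.293 · 1.6693 = -26.20 ± 2.16 = (-28.36, -24.04)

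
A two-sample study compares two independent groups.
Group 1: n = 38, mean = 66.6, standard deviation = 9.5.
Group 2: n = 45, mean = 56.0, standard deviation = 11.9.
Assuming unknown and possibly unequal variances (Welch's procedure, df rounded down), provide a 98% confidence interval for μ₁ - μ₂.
(5.02, 16.18)

Difference: x̄₁ - x̄₂ = 10.60
SE = √(s₁²/n₁ + s₂²/n₂) = √(9.5²/38 + 11.9²/45) = 2.3499
df = 80.77 → 80 (Welch–Satterthwaite, rounded down)
t* = 2.374

CI: 10.60 ± 2.374 · 2.3499 = 10.60 ± 5.58 = (5.02, 16.18)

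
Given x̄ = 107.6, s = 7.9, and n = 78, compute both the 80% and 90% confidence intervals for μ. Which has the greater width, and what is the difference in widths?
90% CI is wider by 0.67

df = 77
80% CI: t* = 1.293, (106.44, 108.76), width = 2 · t* · s/√n = 2.31
90% CI: t* = 1.665, (106.11, 109.09), width = 2 · t* · s/√n = 2.98

The 90% CI is wider by 2.98 - 2.31 = 0.67.
Higher confidence requires a wider interval.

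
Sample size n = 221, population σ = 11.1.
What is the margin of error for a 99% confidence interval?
Margin of error = 1.92

Margin of error = z* · σ/√n
= 2.576 · 11.1/√221
= 2.576 · 11.1/14.8661
= 1.92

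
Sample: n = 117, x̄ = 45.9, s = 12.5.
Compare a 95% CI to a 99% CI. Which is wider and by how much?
99% CI is wider by 1.47

df = 116
95% CI: t* = 1.981, (43.61, 48.19), width = 2 · t* · s/√n = 4.58
99% CI: t* = 2.619, (42.87, 48.93), width = 2 · t* · s/√n = 6.05

The 99% CI is wider by 6.05 - 4.58 = 1.47.
Higher confidence requires a wider interval.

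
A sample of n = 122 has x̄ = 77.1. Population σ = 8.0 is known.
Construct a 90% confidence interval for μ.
(75.91, 78.29)

z-interval (σ known):
z* = 1.645 for 90% confidence

Margin of error = z* · σ/√n = 1.645 · 8.0/√122 = 1.19

CI: (77.1 - 1.19, 77.1 + 1.19) = (75.91, 78.29)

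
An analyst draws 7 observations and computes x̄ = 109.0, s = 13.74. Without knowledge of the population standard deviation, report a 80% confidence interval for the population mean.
(101.52, 116.48)

t-interval (σ unknown):
df = n - 1 = 6
t* = 1.440 for 80% confidence

Margin of error = t* · s/√n = 1.440 · 13.74/√7 = 7.48

CI: (101.52, 116.48)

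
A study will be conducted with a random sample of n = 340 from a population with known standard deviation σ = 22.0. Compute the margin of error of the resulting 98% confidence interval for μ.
Margin of error = 2.78

Margin of error = z* · σ/√n
= 2.326 · 22.0/√340
= 2.326 · 22.0/18.4391
= 2.78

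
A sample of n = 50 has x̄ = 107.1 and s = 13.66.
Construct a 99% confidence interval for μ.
(101.92, 112.28)

t-interval (σ unknown):
df = n - 1 = 49
t* = 2.680 for 99% confidence

Margin of error = t* · s/√n = 2.680 · 13.66/√50 = 5.18

CI: (101.92, 112.28)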